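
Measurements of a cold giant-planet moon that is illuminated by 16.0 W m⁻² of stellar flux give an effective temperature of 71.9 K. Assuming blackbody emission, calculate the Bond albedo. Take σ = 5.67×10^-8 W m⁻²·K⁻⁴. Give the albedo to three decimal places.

0.621

Rearranging the radiative balance, α = 1 − 4σT⁴/S.
4σT⁴ = 4·5.67×10⁻⁸·(71.9)⁴ = 6.061 W m⁻².
Hence α = 1 − 6.061/16.00 = 0.6212.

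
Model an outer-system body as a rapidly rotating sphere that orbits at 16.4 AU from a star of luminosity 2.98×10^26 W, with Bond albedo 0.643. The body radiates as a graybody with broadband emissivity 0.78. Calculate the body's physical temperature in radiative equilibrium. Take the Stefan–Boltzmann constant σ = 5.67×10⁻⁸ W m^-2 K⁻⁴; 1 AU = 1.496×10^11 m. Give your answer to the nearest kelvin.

d = 16.4 × 1.496×10^11 m = 2.453×10^12 m.
S = L/(4πd²) = 3.940 W m^-2.
The planet absorbs (1−α)S over its disc πR² and re-emits over 4πR², so the mean absorbed flux is (1−0.643)·3.940/4 = 0.3516 W m^-2.
Radiative balance εσT⁴ = 0.3516 gives T = [0.3516/(0.78·σ)]^(1/4) = 53.10 K.

53 K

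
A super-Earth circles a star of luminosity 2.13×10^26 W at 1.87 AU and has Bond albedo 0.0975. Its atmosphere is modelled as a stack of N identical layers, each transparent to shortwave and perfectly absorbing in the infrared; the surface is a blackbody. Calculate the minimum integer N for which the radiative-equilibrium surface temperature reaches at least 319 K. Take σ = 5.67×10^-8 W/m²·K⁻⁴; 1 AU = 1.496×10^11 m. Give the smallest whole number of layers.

12

Orbital distance: d = 1.87 AU = 2.798×10^11 m.
Spreading L over a sphere of radius d: S = 2.13×10^26/(4π·2.80×10^11²) = 216.6 W/m².
The effective emission temperature is T_e = [S(1−α)/(4σ)]^¼ = 171.3 K.
T_s = (N+1)^(1/4)·T_e ≥ 319 K requires N+1 ≥ (T_s/T_e)⁴ = (319/171.3)⁴ = 12.015.
So N ≥ 11.015; the smallest integer is N = 12.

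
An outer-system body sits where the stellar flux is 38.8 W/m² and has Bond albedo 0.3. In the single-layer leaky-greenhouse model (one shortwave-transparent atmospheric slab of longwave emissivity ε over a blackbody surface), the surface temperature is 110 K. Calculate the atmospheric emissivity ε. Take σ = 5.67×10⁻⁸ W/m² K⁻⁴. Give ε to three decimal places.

0.364

Effective temperature: T_e = [S(1−α)/(4σ)]^(1/4) = 104.6 K.
Since (2−ε)/2 = (T_e/T_s)⁴ = 0.8179, ε = 0.3641.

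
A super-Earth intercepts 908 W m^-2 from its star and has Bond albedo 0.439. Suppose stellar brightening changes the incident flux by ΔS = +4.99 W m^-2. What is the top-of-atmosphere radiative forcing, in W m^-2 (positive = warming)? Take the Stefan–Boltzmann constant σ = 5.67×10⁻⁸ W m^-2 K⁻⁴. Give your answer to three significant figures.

TOA radiative forcing: ΔF = (1−α)ΔS/4 = 0.561·(+4.99)/4 = 0.6998 W m^-2.

0.700 W m^-2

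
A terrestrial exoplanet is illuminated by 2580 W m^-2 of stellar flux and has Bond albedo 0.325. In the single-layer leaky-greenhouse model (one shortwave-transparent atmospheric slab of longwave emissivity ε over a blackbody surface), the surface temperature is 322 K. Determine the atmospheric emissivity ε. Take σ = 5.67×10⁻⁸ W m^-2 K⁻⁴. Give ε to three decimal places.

TOA balance gives T_e = 296.0 K.
Inverting T_s⁴ = 2T_e⁴/(2−ε): (T_e/T_s)⁴ = 0.7143, so ε = 2(1 − 0.7143) = 0.5715.

0.571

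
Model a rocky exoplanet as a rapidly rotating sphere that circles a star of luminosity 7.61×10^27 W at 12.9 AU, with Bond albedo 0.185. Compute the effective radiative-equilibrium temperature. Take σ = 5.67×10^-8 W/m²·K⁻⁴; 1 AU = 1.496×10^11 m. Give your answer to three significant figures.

Orbital distance: d = 12.9 AU = 1.930×10^12 m.
S = L/(4πd²) = 162.6 W/m².
Averaging over the sphere, the absorbed flux is S(1−α)/4 = 33.13 W/m².
In equilibrium σT⁴ equals this, so T = 155.5 K.

155 kelvin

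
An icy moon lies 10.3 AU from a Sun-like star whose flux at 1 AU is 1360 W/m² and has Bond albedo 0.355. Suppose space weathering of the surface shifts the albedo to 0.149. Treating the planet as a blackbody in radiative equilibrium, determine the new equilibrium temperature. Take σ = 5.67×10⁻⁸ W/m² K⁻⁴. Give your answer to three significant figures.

Flux at the orbit: S = 1360/(10.3)² = 12.82 W/m².
T₂ = [S(1−α₂)/(4σ)]^(1/4) = [12.82·0.851/(4σ)]^(1/4) = 83.28 K.

83.3 K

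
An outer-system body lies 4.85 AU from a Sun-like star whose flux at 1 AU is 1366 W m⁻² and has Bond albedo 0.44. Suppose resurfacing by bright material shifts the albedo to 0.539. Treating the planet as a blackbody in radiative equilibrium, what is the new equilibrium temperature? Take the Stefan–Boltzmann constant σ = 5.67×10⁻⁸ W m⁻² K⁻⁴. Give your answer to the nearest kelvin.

Flux at the orbit: S = 1366/(4.85)² = 58.07 W m⁻².
T₂ = [S(1−α₂)/(4σ)]^(1/4) = [58.07·0.461/(4σ)]^(1/4) = 104.2 K.

104 kelvin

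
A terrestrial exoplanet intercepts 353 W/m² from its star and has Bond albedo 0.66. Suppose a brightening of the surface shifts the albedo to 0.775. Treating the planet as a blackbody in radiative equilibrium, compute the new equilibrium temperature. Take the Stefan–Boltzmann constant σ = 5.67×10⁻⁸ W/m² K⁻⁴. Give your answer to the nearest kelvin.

With the new albedo, S(1−α₂)/4 = 19.86 W/m², so T₂ = 136.8 K.

137 kelvin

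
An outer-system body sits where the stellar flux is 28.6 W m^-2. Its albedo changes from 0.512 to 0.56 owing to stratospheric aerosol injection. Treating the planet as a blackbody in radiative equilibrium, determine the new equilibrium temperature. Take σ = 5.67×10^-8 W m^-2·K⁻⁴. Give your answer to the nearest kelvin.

86 kelvin

T₂ = [S(1−α₂)/(4σ)]^(1/4) = [28.60·0.44/(4σ)]^(1/4) = 86.31 K.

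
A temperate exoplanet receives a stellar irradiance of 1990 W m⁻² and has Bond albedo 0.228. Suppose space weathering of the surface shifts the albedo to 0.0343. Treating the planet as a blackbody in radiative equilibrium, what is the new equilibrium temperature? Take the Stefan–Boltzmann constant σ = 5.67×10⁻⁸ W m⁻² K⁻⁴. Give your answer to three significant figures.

T₂ = [S(1−α₂)/(4σ)]^(1/4) = [1990·0.966/(4σ)]^(1/4) = 303.4 K.

303 K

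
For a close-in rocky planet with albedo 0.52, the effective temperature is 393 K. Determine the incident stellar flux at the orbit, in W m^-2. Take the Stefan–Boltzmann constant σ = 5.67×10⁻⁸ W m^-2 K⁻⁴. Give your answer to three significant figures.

From S(1−α)/4 = σT⁴: S = 4σT⁴/(1−α).
σT⁴ = 5.67×10⁻⁸·(393)⁴ = 1353 W m^-2.
So S = 4×1353/(1−0.52) = 11270 W m^-2.

11300 W m^-2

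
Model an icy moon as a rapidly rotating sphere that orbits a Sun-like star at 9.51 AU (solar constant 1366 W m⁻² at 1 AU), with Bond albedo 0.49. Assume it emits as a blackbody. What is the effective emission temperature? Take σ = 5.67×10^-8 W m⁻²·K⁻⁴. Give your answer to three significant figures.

Irradiance scales as 1/d², so S = 1366 W m⁻² × (1/9.51)² = 15.10 W m⁻².
The planet absorbs (1−α)S over its disc πR² and re-emits over 4πR², so the mean absorbed flux is (1−0.49)·15.10/4 = 1.926 W m⁻².
In equilibrium σT⁴ equals this, so T = 76.34 K.

76.3 K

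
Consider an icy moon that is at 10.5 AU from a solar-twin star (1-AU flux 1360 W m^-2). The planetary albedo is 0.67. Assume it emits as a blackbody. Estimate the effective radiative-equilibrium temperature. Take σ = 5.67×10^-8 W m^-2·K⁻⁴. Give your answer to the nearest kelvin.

65 K

Flux at the orbit: S = 1360/(10.5)² = 12.34 W m^-2.
The planet absorbs (1−α)S over its disc πR² and re-emits over 4πR², so the mean absorbed flux is (1−0.67)·12.34/4 = 1.018 W m^-2.
In equilibrium σT⁴ equals this, so T = 65.09 K.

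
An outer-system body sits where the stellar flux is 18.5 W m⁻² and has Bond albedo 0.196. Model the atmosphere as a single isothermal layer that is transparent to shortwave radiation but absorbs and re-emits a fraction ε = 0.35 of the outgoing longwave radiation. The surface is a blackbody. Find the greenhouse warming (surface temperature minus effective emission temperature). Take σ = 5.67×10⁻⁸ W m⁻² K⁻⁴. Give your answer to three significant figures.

Effective emission temperature (TOA balance): σT_e⁴ = S(1−α)/4 = 3.719 W m⁻² → T_e = 89.99 K.
Surface balance with a leaky layer gives σT_s⁴ = σT_e⁴·2/(2−ε), so T_s = T_e·[2/(2−0.35)]^(1/4) = 94.42 K.
T_s − T_e = 94.42 − 89.99 = 4.434 K.

4.43 K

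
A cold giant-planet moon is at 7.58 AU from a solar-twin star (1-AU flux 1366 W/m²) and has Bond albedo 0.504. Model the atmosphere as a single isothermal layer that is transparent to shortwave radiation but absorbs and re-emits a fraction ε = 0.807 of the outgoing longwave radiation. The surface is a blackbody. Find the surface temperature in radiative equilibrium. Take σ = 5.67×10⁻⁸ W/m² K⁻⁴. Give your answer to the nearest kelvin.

Irradiance scales as 1/d², so S = 1366 W/m² × (1/7.58)² = 23.77 W/m².
The planet radiates to space at T_e = [S(1−α)/(4σ)]^(1/4) = 84.92 K.
The surface balance (absorbed SW + ε·downward IR = σT_s⁴) with T_a⁴ = T_s⁴/2 reduces to T_s = T_e·[2/(2−ε)]^¼ = 96.62 K.

97 K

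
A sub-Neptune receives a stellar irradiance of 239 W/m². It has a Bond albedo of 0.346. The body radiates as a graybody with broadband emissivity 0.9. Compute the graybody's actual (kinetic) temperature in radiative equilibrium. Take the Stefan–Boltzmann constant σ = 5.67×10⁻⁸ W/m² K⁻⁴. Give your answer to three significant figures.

The planet absorbs (1−α)S over its disc πR² and re-emits over 4πR², so the mean absorbed flux is (1−0.346)·239.0/4 = 39.08 W/m².
Equating to εσT⁴ with ε = 0.9: T = (39.08/0.9σ)^(1/4) = 166.3 K.

166 K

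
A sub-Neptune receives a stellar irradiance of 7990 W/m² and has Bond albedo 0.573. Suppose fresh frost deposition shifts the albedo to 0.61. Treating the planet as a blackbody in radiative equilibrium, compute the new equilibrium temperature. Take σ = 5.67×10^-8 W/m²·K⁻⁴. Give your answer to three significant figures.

342 K

With the new albedo, S(1−α₂)/4 = 779.0 W/m², so T₂ = 342.4 K.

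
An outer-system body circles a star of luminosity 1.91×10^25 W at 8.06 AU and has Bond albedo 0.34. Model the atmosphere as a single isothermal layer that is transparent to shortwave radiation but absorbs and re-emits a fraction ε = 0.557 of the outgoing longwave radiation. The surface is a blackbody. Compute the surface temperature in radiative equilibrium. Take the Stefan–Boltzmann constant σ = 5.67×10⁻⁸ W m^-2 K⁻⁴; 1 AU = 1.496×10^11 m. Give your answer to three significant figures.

d = 8.06 × 1.496×10^11 m = 1.206×10^12 m.
Spreading L over a sphere of radius d: S = 1.91×10^25/(4π·1.21×10^12²) = 1.045 W m^-2.
At the top of the atmosphere, σT_e⁴ = S(1−α)/4 = 0.1725 W m^-2, giving T_e = 41.76 K.
Surface balance with a leaky layer gives σT_s⁴ = σT_e⁴·2/(2−ε), so T_s = T_e·[2/(2−0.557)]^(1/4) = 45.31 K.

45.3 K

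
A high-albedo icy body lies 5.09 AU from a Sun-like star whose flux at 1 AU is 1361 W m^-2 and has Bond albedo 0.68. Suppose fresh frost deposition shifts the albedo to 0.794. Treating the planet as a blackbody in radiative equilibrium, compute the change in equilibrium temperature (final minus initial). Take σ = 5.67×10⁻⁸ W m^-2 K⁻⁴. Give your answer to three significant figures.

-9.67 kelvin

Flux at the orbit: S = 1361/(5.09)² = 52.53 W m^-2.
Before: T₁ = [52.53·0.32/(4σ)]^(1/4) = 92.79 K.
Final:   T₂ = [S(1−0.794)/(4σ)]^(1/4) = 83.11 K.
ΔT = T₂ − T₁ = -9.674 K.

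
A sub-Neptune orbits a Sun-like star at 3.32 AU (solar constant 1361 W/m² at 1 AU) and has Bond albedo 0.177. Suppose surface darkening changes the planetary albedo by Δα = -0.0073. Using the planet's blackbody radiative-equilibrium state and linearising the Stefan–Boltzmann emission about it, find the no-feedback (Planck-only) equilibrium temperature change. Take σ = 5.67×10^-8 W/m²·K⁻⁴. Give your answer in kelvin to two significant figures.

0.32 kelvin

By the inverse-square law, S = 1361/3.32² = 123.5 W/m².
Unperturbed T_e = [123.5·(1−0.177)/(4σ)]^¼ = 145.5 K.
ΔF = −(S/4)Δα = −(123.5/4)×(-0.0073) = 0.2253 W/m².
The Planck feedback parameter is 4σT_e³ = 0.6985 W/m²/K.
So ΔT₀ = 0.2253/0.6985 = 0.323 K.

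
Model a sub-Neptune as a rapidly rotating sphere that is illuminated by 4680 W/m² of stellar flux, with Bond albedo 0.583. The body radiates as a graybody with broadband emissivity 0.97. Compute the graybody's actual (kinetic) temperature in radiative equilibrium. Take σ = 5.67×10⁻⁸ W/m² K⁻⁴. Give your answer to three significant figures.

307 K

Averaging over the sphere, the absorbed flux is S(1−α)/4 = 487.9 W/m².
Equating to εσT⁴ with ε = 0.97: T = (487.9/0.97σ)^(1/4) = 306.9 K.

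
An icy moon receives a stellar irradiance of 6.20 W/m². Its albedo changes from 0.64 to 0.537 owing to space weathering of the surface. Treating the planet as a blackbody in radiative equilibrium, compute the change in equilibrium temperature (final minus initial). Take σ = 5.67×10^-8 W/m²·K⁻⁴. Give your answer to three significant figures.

3.64 kelvin

With α = 0.64, T₁ = 56.01 K.
Final:   T₂ = [S(1−0.537)/(4σ)]^(1/4) = 59.65 K.
ΔT = T₂ − T₁ = 3.637 K.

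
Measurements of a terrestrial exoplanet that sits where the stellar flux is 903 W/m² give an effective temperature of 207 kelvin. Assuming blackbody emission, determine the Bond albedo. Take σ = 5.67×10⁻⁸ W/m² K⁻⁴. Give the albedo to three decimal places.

0.539

Rearranging the radiative balance, α = 1 − 4σT⁴/S.
σT⁴ = 104.1 W/m², so 4σT⁴ = 416.4 W/m².
1−α = 416.4/903.0 = 0.4611, so α = 0.5389.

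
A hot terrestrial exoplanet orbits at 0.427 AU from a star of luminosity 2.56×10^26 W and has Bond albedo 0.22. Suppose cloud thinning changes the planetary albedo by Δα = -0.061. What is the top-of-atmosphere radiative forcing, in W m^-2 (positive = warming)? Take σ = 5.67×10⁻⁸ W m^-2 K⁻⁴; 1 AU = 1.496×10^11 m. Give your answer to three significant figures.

76.1 W m^-2

Orbital distance: d = 0.427 AU = 6.388×10^10 m.
S = L/(4πd²) = 4992 W m^-2.
TOA radiative forcing: ΔF = −S·Δα/4 = −4992·(-0.061)/4 = 76.13 W m^-2.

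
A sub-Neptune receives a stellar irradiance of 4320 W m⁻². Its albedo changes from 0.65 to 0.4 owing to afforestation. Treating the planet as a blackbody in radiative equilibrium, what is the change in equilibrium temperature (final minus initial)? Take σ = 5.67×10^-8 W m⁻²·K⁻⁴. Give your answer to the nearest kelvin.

41 K

Initial: T₁ = [S(1−0.65)/(4σ)]^(1/4) = 285.7 K.
With α = 0.4, T₂ = 327.0 K.
ΔT = T₂ − T₁ = 41.22 K.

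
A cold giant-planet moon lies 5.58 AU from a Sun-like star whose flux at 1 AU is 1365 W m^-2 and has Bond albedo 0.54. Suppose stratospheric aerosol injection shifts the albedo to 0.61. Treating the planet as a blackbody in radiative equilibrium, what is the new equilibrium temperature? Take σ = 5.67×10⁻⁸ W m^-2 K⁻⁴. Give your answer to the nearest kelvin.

93 K

By the inverse-square law, S = 1365/5.58² = 43.84 W m^-2.
With the new albedo, S(1−α₂)/4 = 4.274 W m^-2, so T₂ = 93.18 K.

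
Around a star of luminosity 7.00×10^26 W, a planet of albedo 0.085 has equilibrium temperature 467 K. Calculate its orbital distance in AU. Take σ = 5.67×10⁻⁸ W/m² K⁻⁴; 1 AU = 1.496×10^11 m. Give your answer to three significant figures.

0.459 AU

The flux needed for this T is 4σT⁴/(1−0.085) = 11790 W/m².
From L = 4πd²S, d = √(7.00×10^26/(4π·11790)) = 6.874×10^10 m = 0.4595 AU.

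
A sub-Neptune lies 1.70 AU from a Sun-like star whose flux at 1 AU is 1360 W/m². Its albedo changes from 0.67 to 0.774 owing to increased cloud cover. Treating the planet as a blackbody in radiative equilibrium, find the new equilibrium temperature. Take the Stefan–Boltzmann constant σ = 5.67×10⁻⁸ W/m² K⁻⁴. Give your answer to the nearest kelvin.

Irradiance scales as 1/d², so S = 1360 W/m² × (1/1.70)² = 470.6 W/m².
With the new albedo, S(1−α₂)/4 = 26.59 W/m², so T₂ = 147.2 K.

147 K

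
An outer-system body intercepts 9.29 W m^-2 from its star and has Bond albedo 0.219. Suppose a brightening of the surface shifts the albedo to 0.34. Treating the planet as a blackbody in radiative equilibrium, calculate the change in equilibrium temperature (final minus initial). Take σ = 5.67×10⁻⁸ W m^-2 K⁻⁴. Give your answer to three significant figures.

-3.10 kelvin

Before: T₁ = [9.290·0.781/(4σ)]^(1/4) = 75.21 K.
With α = 0.34, T₂ = 72.11 K.
ΔT = T₂ − T₁ = -3.099 K.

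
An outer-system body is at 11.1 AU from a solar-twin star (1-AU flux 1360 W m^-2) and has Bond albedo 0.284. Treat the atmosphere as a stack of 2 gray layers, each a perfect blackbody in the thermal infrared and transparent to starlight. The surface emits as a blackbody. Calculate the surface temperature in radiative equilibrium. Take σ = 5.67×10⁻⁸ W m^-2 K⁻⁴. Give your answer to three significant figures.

101 K

By the inverse-square law, S = 1360/11.1² = 11.04 W m^-2.
OLR = S(1−α)/4 = 1.976 W m^-2; the top layer radiates at T_e = 76.83 K.
With N = 2 opaque layers, T_s = (N+1)^(1/4)·T_e = 3^(1/4)·76.83 = 101.1 K.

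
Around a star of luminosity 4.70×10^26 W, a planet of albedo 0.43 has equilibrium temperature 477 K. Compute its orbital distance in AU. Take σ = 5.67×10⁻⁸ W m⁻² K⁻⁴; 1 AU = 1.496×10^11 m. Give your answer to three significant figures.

0.285 AU

Required flux: S = 4σT⁴/(1−α) = 20600 W m⁻².
S = L/(4πd²) → d = √(L/4πS) = √(4.70×10^26/(4π·20600)) = 4.261×10^10 m = 0.2848 AU.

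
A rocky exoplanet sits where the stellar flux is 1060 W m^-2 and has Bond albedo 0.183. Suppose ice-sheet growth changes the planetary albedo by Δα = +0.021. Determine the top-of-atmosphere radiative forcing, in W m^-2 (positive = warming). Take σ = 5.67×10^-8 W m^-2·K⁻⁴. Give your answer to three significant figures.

-5.57 W m^-2

TOA radiative forcing: ΔF = −S·Δα/4 = −1060·(+0.021)/4 = -5.565 W m^-2.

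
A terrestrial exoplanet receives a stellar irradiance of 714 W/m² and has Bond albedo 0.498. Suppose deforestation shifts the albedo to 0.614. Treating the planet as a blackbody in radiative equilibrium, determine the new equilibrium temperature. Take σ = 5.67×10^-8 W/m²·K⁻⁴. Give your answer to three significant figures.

New equilibrium: T₂ = [(1−0.614)·714.0/(4σ)]^(1/4) = 186.7 K.

187 K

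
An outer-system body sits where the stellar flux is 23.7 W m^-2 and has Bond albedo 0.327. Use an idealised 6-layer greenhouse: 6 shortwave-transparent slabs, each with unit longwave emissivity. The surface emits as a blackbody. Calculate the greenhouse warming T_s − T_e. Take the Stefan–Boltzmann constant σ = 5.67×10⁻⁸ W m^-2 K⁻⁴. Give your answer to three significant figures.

57.4 kelvin

The effective emission temperature is T_e = [S(1−α)/(4σ)]^¼ = 91.58 K.
T_s = (N+1)^(1/4)·T_e = 149.0 K.
Warming: T_s − T_e = 57.38 K.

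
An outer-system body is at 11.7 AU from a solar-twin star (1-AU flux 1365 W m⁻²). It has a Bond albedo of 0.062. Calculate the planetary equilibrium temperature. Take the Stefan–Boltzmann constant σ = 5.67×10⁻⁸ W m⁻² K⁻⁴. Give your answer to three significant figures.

By the inverse-square law, S = 1365/11.7² = 9.972 W m⁻².
The planet absorbs (1−α)S over its disc πR² and re-emits over 4πR², so the mean absorbed flux is (1−0.062)·9.972/4 = 2.338 W m⁻².
In equilibrium σT⁴ equals this, so T = 80.14 K.

80.1 K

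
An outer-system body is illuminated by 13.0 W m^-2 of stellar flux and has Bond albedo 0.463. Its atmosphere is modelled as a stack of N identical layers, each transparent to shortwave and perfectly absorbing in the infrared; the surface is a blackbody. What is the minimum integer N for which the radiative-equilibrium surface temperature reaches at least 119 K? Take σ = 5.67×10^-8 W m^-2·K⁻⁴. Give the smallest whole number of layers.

OLR = S(1−α)/4 = 1.745 W m^-2; the top layer radiates at T_e = 74.48 K.
Need (N+1)T_e⁴ ≥ T_s⁴, i.e. N+1 ≥ (119/74.48)⁴ = 6.515.
The minimum whole number is N = 6.

6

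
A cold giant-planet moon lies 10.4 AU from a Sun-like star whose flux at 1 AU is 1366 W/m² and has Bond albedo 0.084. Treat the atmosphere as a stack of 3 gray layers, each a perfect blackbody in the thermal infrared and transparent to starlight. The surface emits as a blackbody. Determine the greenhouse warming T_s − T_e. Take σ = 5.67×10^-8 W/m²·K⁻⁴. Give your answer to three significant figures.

Flux at the orbit: S = 1366/(10.4)² = 12.63 W/m².
Top-of-atmosphere balance: σT_e⁴ = S(1−α)/4 = 2.892 W/m² → T_e = 84.51 K.
Surface: T_s = (4)^¼·T_e = 119.5 K.
So the greenhouse effect raises the surface by 119.5 − 84.51 = 35.01 K.

35.0 K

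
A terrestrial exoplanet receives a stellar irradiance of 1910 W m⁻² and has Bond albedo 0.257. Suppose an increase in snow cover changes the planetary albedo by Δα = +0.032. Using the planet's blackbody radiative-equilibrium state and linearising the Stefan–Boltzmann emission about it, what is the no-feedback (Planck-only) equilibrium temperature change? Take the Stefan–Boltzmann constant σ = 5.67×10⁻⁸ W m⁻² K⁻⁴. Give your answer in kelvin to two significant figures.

-3.0 kelvin

Reference equilibrium: T_e = [S(1−α)/(4σ)]^(1/4) = 281.3 K.
ΔF = −(S/4)Δα = −(1910/4)×(+0.032) = -15.28 W m⁻².
The Planck feedback parameter is 4σT_e³ = 5.046 W m⁻²/K.
ΔT₀ = ΔF/λ_P = -15.28/5.046 = -3.03 K.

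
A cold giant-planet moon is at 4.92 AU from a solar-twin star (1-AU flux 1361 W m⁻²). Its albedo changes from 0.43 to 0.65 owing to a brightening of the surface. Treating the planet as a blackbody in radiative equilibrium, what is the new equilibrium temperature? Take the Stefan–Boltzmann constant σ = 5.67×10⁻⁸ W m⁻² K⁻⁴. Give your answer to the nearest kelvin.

Flux at the orbit: S = 1361/(4.92)² = 56.22 W m⁻².
New equilibrium: T₂ = [(1−0.65)·56.22/(4σ)]^(1/4) = 96.51 K.

97 K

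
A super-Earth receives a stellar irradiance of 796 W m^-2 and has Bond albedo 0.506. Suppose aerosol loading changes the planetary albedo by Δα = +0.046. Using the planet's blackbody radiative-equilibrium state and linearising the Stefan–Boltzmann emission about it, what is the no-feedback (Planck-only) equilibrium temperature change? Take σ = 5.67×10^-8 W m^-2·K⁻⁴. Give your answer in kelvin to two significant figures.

-4.8 kelvin

Reference equilibrium: T_e = [S(1−α)/(4σ)]^(1/4) = 204.1 K.
The change in absorbed flux is Δ[S(1−α)/4] = −SΔα/4 = -9.154 W m^-2.
Linearising σT⁴ gives d(σT⁴)/dT = 4σT_e³ = 1.927 W m^-2 per K.
ΔT₀ = ΔF/λ_P = -9.154/1.927 = -4.75 K.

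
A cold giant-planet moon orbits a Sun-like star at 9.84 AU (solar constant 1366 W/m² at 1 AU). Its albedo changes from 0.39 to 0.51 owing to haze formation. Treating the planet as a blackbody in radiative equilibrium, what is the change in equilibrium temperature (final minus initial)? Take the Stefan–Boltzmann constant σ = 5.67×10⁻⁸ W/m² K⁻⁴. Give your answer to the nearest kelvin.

-4 K

Flux at the orbit: S = 1366/(9.84)² = 14.11 W/m².
Before: T₁ = [14.11·0.61/(4σ)]^(1/4) = 78.49 K.
After:  T₂ = [14.11·0.49/(4σ)]^(1/4) = 74.30 K.
Change: 74.30 − 78.49 = -4.183 K.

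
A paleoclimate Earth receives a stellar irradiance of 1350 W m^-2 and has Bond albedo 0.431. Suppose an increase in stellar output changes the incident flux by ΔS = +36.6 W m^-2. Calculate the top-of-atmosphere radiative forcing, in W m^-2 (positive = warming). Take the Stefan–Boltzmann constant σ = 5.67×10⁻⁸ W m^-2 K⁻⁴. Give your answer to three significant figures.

ΔF = Δ[S(1−α)]/4 = (1−0.431)·+36.6/4 = 5.206 W m^-2.

5.21 W m^-2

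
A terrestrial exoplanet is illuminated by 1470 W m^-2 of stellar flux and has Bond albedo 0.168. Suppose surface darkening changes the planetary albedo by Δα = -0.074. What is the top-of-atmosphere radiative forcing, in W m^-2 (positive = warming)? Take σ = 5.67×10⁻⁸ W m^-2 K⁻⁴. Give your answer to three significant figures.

27.2 W m^-2

TOA radiative forcing: ΔF = −S·Δα/4 = −1470·(-0.074)/4 = 27.20 W m^-2.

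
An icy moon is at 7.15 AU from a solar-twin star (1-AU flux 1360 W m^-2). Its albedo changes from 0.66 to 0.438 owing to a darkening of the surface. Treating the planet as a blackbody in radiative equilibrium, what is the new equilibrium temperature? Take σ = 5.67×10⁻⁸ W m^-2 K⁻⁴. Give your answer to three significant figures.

Flux at the orbit: S = 1360/(7.15)² = 26.60 W m^-2.
New equilibrium: T₂ = [(1−0.438)·26.60/(4σ)]^(1/4) = 90.11 K.

90.1 K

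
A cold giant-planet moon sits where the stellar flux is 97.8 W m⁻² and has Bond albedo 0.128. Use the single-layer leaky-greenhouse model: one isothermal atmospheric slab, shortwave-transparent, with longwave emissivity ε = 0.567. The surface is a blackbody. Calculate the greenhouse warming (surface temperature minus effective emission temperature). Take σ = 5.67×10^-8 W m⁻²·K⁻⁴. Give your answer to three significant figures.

12.1 kelvin

Effective emission temperature (TOA balance): σT_e⁴ = S(1−α)/4 = 21.32 W m⁻² → T_e = 139.3 K.
Surface balance with a leaky layer gives σT_s⁴ = σT_e⁴·2/(2−ε), so T_s = T_e·[2/(2−0.567)]^(1/4) = 151.4 K.
The atmosphere warms the surface by 12.10 K.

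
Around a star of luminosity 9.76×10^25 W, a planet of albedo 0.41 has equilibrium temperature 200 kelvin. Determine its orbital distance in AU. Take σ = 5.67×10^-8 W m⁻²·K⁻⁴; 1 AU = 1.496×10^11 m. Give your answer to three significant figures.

0.751 AU

The flux needed for this T is 4σT⁴/(1−0.41) = 615.1 W m⁻².
From L = 4πd²S, d = √(9.76×10^25/(4π·615.1)) = 1.124×10^11 m = 0.7512 AU.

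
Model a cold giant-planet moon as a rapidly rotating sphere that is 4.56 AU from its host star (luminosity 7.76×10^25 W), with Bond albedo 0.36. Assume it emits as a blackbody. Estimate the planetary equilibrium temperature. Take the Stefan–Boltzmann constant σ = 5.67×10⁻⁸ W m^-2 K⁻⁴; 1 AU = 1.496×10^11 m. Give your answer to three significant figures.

Orbital distance: d = 4.56 AU = 6.822×10^11 m.
S = L/(4πd²) = 13.27 W m^-2.
Averaging over the sphere, the absorbed flux is S(1−α)/4 = 2.123 W m^-2.
Balancing against σT⁴: T = (2.123/5.67×10⁻⁸)^(1/4) = 78.23 K.

78.2 K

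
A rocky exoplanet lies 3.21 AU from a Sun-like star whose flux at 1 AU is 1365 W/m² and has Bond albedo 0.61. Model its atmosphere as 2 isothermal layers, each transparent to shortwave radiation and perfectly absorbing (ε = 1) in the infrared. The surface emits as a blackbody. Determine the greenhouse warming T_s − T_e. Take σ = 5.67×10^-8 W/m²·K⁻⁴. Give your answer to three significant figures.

By the inverse-square law, S = 1365/3.21² = 132.5 W/m².
The effective emission temperature is T_e = [S(1−α)/(4σ)]^¼ = 122.9 K.
T_s = (N+1)^(1/4)·T_e = 161.7 K.
Warming: T_s − T_e = 38.83 K.

38.8 kelvin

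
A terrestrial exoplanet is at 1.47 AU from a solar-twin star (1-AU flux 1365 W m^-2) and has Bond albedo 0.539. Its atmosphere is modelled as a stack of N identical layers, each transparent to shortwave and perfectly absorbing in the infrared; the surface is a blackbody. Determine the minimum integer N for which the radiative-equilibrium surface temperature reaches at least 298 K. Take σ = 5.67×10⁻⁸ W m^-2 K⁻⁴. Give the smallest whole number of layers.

6

Irradiance scales as 1/d², so S = 1365 W m^-2 × (1/1.47)² = 631.7 W m^-2.
OLR = S(1−α)/4 = 72.80 W m^-2; the top layer radiates at T_e = 189.3 K.
Need (N+1)T_e⁴ ≥ T_s⁴, i.e. N+1 ≥ (298/189.3)⁴ = 6.142.
So N ≥ 5.142; the smallest integer is N = 6.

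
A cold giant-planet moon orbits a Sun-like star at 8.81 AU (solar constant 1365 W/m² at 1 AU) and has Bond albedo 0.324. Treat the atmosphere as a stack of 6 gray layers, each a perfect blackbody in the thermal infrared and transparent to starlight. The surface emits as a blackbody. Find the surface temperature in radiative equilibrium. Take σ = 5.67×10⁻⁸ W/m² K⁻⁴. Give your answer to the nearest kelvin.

Irradiance scales as 1/d², so S = 1365 W/m² × (1/8.81)² = 17.59 W/m².
Top-of-atmosphere balance: σT_e⁴ = S(1−α)/4 = 2.972 W/m² → T_e = 85.09 K.
Layer-by-layer balance gives σT_s⁴ = (N+1)σT_e⁴, so T_s = 7^¼·85.09 = 138.4 K.

138 K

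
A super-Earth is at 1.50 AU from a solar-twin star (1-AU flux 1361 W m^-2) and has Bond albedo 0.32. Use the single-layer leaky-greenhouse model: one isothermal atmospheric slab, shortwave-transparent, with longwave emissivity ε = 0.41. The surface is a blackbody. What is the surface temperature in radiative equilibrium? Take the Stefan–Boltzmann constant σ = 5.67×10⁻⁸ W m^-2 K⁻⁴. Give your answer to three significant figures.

219 K

Irradiance scales as 1/d², so S = 1361 W m^-2 × (1/1.50)² = 604.9 W m^-2.
At the top of the atmosphere, σT_e⁴ = S(1−α)/4 = 102.8 W m^-2, giving T_e = 206.4 K.
The surface balance (absorbed SW + ε·downward IR = σT_s⁴) with T_a⁴ = T_s⁴/2 reduces to T_s = T_e·[2/(2−ε)]^¼ = 218.5 K.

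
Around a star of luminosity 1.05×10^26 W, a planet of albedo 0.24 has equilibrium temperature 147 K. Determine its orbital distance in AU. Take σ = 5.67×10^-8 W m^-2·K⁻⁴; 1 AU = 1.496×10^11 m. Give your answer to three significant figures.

Required flux: S = 4σT⁴/(1−α) = 139.3 W m^-2.
S = L/(4πd²) → d = √(L/4πS) = √(1.05×10^26/(4π·139.3)) = 2.449×10^11 m = 1.637 AU.

1.64 AU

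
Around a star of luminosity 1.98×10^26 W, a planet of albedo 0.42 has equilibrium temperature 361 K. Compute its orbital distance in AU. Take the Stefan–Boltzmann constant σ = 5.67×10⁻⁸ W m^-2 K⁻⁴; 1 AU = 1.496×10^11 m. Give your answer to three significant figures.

0.326 AU

The flux needed for this T is 4σT⁴/(1−0.42) = 6641 W m^-2.
From L = 4πd²S, d = √(1.98×10^26/(4π·6641)) = 4.871×10^10 m = 0.3256 AU.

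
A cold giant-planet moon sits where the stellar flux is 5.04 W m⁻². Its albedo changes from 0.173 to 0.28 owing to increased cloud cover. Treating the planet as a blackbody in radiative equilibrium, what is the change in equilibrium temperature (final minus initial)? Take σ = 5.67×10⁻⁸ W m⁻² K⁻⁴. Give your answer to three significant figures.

With α = 0.173, T₁ = 65.47 K.
Final:   T₂ = [S(1−0.28)/(4σ)]^(1/4) = 63.25 K.
Change: 63.25 − 65.47 = -2.229 K.

-2.23 K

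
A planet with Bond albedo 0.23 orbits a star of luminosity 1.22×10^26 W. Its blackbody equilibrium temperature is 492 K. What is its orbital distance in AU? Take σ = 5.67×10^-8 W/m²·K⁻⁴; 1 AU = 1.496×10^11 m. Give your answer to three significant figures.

Required flux: S = 4σT⁴/(1−α) = 17260 W/m².
From L = 4πd²S, d = √(1.22×10^26/(4π·17260)) = 2.372×10^10 m = 0.1585 AU.

0.159 AU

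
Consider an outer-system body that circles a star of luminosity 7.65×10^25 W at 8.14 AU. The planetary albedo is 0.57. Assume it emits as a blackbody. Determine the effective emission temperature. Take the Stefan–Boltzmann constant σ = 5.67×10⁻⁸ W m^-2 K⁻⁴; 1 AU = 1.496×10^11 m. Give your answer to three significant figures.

Orbital distance: d = 8.14 AU = 1.218×10^12 m.
S = L/(4πd²) = 4.105 W m^-2.
Absorbed flux (global mean): S(1−α)/4 = 4.105·0.43/4 = 0.4413 W m^-2.
In equilibrium σT⁴ equals this, so T = 52.82 K.

52.8 kelvin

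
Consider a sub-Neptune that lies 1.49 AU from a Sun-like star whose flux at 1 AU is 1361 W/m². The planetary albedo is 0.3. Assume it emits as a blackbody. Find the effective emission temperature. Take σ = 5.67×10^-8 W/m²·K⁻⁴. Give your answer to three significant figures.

Flux at the orbit: S = 1361/(1.49)² = 613.0 W/m².
Averaging over the sphere, the absorbed flux is S(1−α)/4 = 107.3 W/m².
Balancing against σT⁴: T = (107.3/5.67×10⁻⁸)^(1/4) = 208.6 K.

209 K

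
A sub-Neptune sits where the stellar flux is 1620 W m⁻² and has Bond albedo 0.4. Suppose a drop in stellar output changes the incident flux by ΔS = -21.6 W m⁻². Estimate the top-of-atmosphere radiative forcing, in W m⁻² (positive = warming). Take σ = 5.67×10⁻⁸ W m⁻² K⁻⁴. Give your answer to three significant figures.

ΔF = Δ[S(1−α)]/4 = (1−0.4)·-21.6/4 = -3.240 W m⁻².

-3.24 W m⁻²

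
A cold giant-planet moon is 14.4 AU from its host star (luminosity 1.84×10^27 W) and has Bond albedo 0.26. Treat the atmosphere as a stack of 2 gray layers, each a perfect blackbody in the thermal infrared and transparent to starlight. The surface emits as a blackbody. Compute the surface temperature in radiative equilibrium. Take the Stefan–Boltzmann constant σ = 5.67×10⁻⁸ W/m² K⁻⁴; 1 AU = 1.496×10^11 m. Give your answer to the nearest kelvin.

Orbital distance: d = 14.4 AU = 2.154×10^12 m.
Spreading L over a sphere of radius d: S = 1.84×10^27/(4π·2.15×10^12²) = 31.55 W/m².
OLR = S(1−α)/4 = 5.837 W/m²; the top layer radiates at T_e = 100.7 K.
Layer-by-layer balance gives σT_s⁴ = (N+1)σT_e⁴, so T_s = 3^¼·100.7 = 132.6 K.

133 kelvin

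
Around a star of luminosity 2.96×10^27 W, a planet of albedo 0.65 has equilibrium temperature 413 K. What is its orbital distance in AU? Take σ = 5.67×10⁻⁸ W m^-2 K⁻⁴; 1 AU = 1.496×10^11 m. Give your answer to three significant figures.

0.747 AU

Energy balance gives S = 4σT⁴/(1−α) = 18850 W m^-2.
S = L/(4πd²) → d = √(L/4πS) = √(2.96×10^27/(4π·18850)) = 1.118×10^11 m = 0.7472 AU.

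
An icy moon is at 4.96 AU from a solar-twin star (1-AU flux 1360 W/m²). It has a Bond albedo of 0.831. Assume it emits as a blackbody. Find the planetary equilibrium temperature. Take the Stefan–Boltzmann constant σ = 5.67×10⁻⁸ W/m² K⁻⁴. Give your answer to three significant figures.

80.1 K

Flux at the orbit: S = 1360/(4.96)² = 55.28 W/m².
Averaging over the sphere, the absorbed flux is S(1−α)/4 = 2.336 W/m².
Balancing against σT⁴: T = (2.336/5.67×10⁻⁸)^(1/4) = 80.11 K.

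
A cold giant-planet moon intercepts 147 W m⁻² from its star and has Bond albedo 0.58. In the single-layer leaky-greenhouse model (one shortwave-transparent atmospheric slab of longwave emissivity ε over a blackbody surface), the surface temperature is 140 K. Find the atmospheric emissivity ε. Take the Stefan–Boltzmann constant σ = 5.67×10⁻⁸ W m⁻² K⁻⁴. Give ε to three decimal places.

First, T_e = [147.0·(1−0.58)/(4σ)]^(1/4) = 128.4 K.
Inverting T_s⁴ = 2T_e⁴/(2−ε): (T_e/T_s)⁴ = 0.7086, so ε = 2(1 − 0.7086) = 0.5828.

0.583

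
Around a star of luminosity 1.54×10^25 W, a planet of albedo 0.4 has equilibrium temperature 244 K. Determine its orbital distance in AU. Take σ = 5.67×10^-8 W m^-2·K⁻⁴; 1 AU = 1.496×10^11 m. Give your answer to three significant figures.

The flux needed for this T is 4σT⁴/(1−0.4) = 1340 W m^-2.
Then d = [L/(4πS)]^(1/2) = 3.024×10^10 m, i.e. 0.2022 AU.

0.202 AU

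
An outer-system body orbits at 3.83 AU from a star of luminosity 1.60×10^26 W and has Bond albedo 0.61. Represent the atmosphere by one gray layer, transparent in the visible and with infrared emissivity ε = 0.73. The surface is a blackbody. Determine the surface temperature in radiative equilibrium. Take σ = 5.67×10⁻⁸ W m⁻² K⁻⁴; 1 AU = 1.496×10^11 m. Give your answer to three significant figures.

Orbital distance: d = 3.83 AU = 5.730×10^11 m.
Flux at the orbit: S = L/(4πd²) = 1.60×10^26/(4π·(5.73×10^11)²) = 38.78 W m⁻².
Effective emission temperature (TOA balance): σT_e⁴ = S(1−α)/4 = 3.781 W m⁻² → T_e = 90.37 K.
For a single slab of emissivity ε, T_s⁴ = 2T_e⁴/(2−ε); thus T_s = 90.37·(1.575)^(1/4) = 101.2 K.

101 K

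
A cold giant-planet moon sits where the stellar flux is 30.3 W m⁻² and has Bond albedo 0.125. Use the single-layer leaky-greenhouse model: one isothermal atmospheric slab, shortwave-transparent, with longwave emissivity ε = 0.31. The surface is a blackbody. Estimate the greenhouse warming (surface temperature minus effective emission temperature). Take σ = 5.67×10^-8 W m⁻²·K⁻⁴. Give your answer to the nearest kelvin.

4 K

At the top of the atmosphere, σT_e⁴ = S(1−α)/4 = 6.628 W m⁻², giving T_e = 104.0 K.
The surface balance (absorbed SW + ε·downward IR = σT_s⁴) with T_a⁴ = T_s⁴/2 reduces to T_s = T_e·[2/(2−ε)]^¼ = 108.5 K.
The atmosphere warms the surface by 4.472 K.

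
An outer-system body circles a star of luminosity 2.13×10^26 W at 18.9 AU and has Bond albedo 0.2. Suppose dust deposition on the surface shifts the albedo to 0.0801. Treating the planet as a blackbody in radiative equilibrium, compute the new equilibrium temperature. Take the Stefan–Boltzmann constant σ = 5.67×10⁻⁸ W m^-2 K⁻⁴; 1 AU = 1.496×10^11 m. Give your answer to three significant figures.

Orbital distance: d = 18.9 AU = 2.827×10^12 m.
Flux at the orbit: S = L/(4πd²) = 2.13×10^26/(4π·(2.83×10^12)²) = 2.120 W m^-2.
With the new albedo, S(1−α₂)/4 = 0.4876 W m^-2, so T₂ = 54.15 K.

54.2 K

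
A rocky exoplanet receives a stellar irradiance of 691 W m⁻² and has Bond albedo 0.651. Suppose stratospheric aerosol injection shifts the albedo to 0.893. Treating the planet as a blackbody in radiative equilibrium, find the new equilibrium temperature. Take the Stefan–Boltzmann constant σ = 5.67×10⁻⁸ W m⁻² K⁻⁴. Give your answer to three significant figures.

134 K

New equilibrium: T₂ = [(1−0.893)·691.0/(4σ)]^(1/4) = 134.4 K.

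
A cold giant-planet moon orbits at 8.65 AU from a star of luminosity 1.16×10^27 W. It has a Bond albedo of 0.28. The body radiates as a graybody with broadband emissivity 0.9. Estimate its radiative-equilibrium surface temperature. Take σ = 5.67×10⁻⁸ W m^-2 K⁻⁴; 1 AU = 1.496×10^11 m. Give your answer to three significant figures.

118 K

d = 8.65 × 1.496×10^11 m = 1.294×10^12 m.
Spreading L over a sphere of radius d: S = 1.16×10^27/(4π·1.29×10^12²) = 55.13 W m^-2.
Absorbed flux (global mean): S(1−α)/4 = 55.13·0.72/4 = 9.923 W m^-2.
Radiative balance εσT⁴ = 9.923 gives T = [9.923/(0.9·σ)]^(1/4) = 118.1 K.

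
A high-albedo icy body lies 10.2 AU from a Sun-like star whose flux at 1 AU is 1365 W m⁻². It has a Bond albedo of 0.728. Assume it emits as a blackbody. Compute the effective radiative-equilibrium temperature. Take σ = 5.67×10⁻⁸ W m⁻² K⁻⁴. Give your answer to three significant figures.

63.0 K

Flux at the orbit: S = 1365/(10.2)² = 13.12 W m⁻².
Averaging over the sphere, the absorbed flux is S(1−α)/4 = 0.8922 W m⁻².
Balancing against σT⁴: T = (0.8922/5.67×10⁻⁸)^(1/4) = 62.98 K.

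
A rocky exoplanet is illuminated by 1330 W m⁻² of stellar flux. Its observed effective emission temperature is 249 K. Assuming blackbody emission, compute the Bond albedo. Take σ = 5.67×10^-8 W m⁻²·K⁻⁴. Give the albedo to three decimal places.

Rearranging the radiative balance, α = 1 − 4σT⁴/S.
4σT⁴ = 4·5.67×10⁻⁸·(249)⁴ = 871.8 W m⁻².
1−α = 871.8/1330 = 0.6555, so α = 0.3445.

0.344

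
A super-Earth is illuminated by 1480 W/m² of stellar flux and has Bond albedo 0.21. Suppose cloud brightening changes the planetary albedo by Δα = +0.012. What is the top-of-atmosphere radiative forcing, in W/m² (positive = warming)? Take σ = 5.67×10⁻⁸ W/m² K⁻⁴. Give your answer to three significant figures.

The change in absorbed flux is Δ[S(1−α)/4] = −SΔα/4 = -4.440 W/m².

-4.44 W/m²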